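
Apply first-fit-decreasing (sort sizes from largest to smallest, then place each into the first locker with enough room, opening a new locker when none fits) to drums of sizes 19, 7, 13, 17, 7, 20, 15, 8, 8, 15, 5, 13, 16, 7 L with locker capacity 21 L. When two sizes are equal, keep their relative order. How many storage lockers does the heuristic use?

Sorted descending: 20, 19, 17, 16, 15, 15, 13, 13, 8, 8, 7, 7, 7, 5.
  20 → locker 1 (new)  [load 20/21]
  19 → locker 2 (new)  [load 19/21]
  17 → locker 3 (new)  [load 17/21]
  16 → locker 4 (new)  [load 16/21]
  15 → locker 5 (new)  [load 15/21]
  15 → locker 6 (new)  [load 15/21]
  13 → locker 7 (new)  [load 13/21]
  13 → locker 8 (new)  [load 13/21]
  8 → locker 7  [load 21/21]
  8 → locker 8  [load 21/21]
  7 → locker 9 (new)  [load 7/21]
  7 → locker 9  [load 14/21]
  7 → locker 9  [load 21/21]
  5 → locker 4  [load 21/21]
9 storage lockers opened.

9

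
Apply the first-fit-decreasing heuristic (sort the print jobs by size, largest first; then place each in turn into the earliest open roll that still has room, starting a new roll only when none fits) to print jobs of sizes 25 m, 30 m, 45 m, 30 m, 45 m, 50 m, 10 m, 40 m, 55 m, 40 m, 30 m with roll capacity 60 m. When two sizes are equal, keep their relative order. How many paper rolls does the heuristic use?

Sorted descending: 55, 50, 45, 45, 40, 40, 30, 30, 30, 25, 10.
  55 → roll 1 (new)  [load 55/60]
  50 → roll 2 (new)  [load 50/60]
  45 → roll 3 (new)  [load 45/60]
  45 → roll 4 (new)  [load 45/60]
  40 → roll 5 (new)  [load 40/60]
  40 → roll 6 (new)  [load 40/60]
  30 → roll 7 (new)  [load 30/60]
  30 → roll 7  [load 60/60]
  30 → roll 8 (new)  [load 30/60]
  25 → roll 8  [load 55/60]
  10 → roll 2  [load 60/60]
8 paper rolls opened.

8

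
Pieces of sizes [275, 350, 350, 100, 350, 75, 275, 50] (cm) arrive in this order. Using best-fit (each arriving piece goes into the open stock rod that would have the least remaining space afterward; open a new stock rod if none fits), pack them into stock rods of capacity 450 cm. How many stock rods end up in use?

  275 → stock rod 1 (new)  [load 275/450]
  350 → stock rod 2 (new)  [load 350/450]
  350 → stock rod 3 (new)  [load 350/450]
  100 → stock rod 2  [load 450/450]
  350 → stock rod 4 (new)  [load 350/450]
  75 → stock rod 3  [load 425/450]
  275 → stock rod 5 (new)  [load 275/450]
  50 → stock rod 4  [load 400/450]
5 stock rods opened.

5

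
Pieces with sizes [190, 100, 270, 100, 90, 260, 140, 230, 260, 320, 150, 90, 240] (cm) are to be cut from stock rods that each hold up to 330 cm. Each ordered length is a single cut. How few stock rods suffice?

Total = 320 + 270 + 260 + 260 + 240 + 230 + 190 + 150 + 140 + 100 + 100 + 90 + 90 = 2440 cm.
Lower bound: ⌈2440/330⌉ = 8 stock rods.
A packing using 9 stock rods:
  stock rod 1: 320 = 320
  stock rod 2: 270 = 270
  stock rod 3: 260 = 260
  stock rod 4: 260 = 260
  stock rod 5: 240 + 90 = 330
  stock rod 6: 230 + 100 = 330
  stock rod 7: 190 + 140 = 330
  stock rod 8: 150 + 100 = 250
  stock rod 9: 90 = 90
No arrangement into 8 stock rods stays within capacity, so 9 is optimal.

9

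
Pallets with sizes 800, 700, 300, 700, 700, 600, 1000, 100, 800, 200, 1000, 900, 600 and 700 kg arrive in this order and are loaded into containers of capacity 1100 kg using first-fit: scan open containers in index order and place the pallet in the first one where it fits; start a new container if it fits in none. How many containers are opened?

  800 → container 1 (new)  [load 800/1100]
  700 → container 2 (new)  [load 700/1100]
  300 → container 1  [load 1100/1100]
  700 → container 3 (new)  [load 700/1100]
  700 → container 4 (new)  [load 700/1100]
  600 → container 5 (new)  [load 600/1100]
  1000 → container 6 (new)  [load 1000/1100]
  100 → container 2  [load 800/1100]
  800 → container 7 (new)  [load 800/1100]
  200 → container 2  [load 1000/1100]
  1000 → container 8 (new)  [load 1000/1100]
  900 → container 9 (new)  [load 900/1100]
  600 → container 10 (new)  [load 600/1100]
  700 → container 11 (new)  [load 700/1100]
11 containers opened.

11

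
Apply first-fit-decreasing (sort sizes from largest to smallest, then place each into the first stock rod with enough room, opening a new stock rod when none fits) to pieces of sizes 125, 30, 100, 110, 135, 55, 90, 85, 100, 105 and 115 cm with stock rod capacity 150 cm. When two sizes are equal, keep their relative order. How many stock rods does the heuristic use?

Sorted descending: 135, 125, 115, 110, 105, 100, 100, 90, 85, 55, 30.
  135 → stock rod 1 (new)  [load 135/150]
  125 → stock rod 2 (new)  [load 125/150]
  115 → stock rod 3 (new)  [load 115/150]
  110 → stock rod 4 (new)  [load 110/150]
  105 → stock rod 5 (new)  [load 105/150]
  100 → stock rod 6 (new)  [load 100/150]
  100 → stock rod 7 (new)  [load 100/150]
  90 → stock rod 8 (new)  [load 90/150]
  85 → stock rod 9 (new)  [load 85/150]
  55 → stock rod 8  [load 145/150]
  30 → stock rod 3  [load 145/150]
9 stock rods opened.

9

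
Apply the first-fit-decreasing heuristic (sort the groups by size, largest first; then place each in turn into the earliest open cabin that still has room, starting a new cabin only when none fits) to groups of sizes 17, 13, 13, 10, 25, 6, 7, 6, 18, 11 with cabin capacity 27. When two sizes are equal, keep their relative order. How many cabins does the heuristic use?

Sorted descending: 25, 18, 17, 13, 13, 11, 10, 7, 6, 6.
  25 → cabin 1 (new)  [load 25/27]
  18 → cabin 2 (new)  [load 18/27]
  17 → cabin 3 (new)  [load 17/27]
  13 → cabin 4 (new)  [load 13/27]
  13 → cabin 4  [load 26/27]
  11 → cabin 5 (new)  [load 11/27]
  10 → cabin 3  [load 27/27]
  7 → cabin 2  [load 25/27]
  6 → cabin 5  [load 17/27]
  6 → cabin 5  [load 23/27]
5 cabins opened.

5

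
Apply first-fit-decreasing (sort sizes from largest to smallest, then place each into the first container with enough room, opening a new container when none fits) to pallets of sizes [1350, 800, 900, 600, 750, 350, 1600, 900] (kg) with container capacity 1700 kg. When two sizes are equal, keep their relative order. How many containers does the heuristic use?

Sorted descending: 1600, 1350, 900, 900, 800, 750, 600, 350.
  1600 → container 1 (new)  [load 1600/1700]
  1350 → container 2 (new)  [load 1350/1700]
  900 → container 3 (new)  [load 900/1700]
  900 → container 4 (new)  [load 900/1700]
  800 → container 3  [load 1700/1700]
  750 → container 4  [load 1650/1700]
  600 → container 5 (new)  [load 600/1700]
  350 → container 2  [load 1700/1700]
5 containers opened.

5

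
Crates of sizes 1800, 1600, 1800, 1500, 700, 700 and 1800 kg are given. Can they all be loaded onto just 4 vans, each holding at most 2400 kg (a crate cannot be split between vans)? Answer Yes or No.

No

Total = 9900 kg; ⌈9900/2400⌉ = 5.
At least 5 vans are required, but only 4 are allowed.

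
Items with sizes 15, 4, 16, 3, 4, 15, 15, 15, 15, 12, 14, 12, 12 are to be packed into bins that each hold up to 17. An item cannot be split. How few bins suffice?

Total = 16 + 15 + 15 + 15 + 15 + 15 + 14 + 12 + 12 + 12 + 4 + 4 + 3 = 152.
Lower bound: ⌈152/17⌉ = 9 bins.
Also, 10 items each exceed 17/2, and no two of those can share a bin, so at least 10 bins are needed.
A packing using 10 bins:
  bin 1: 16 = 16
  bin 2: 15 = 15
  bin 3: 15 = 15
  bin 4: 15 = 15
  bin 5: 15 = 15
  bin 6: 15 = 15
  bin 7: 14 + 3 = 17
  bin 8: 12 + 4 = 16
  bin 9: 12 + 4 = 16
  bin 10: 12 = 12
This matches the lower bound, so 10 is optimal.

10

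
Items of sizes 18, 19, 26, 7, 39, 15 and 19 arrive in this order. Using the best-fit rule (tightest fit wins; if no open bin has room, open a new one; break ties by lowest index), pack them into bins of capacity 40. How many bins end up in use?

4

  18 → bin 1 (new)  [load 18/40]
  19 → bin 1  [load 37/40]
  26 → bin 2 (new)  [load 26/40]
  7 → bin 2  [load 33/40]
  39 → bin 3 (new)  [load 39/40]
  15 → bin 4 (new)  [load 15/40]
  19 → bin 4  [load 34/40]
4 bins opened.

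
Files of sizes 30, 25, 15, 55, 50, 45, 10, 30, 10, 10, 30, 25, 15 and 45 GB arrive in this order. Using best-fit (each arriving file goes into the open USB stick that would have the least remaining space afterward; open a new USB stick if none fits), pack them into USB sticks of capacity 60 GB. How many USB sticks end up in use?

  30 → USB stick 1 (new)  [load 30/60]
  25 → USB stick 1  [load 55/60]
  15 → USB stick 2 (new)  [load 15/60]
  55 → USB stick 3 (new)  [load 55/60]
  50 → USB stick 4 (new)  [load 50/60]
  45 → USB stick 2  [load 60/60]
  10 → USB stick 4  [load 60/60]
  30 → USB stick 5 (new)  [load 30/60]
  10 → USB stick 5  [load 40/60]
  10 → USB stick 5  [load 50/60]
  30 → USB stick 6 (new)  [load 30/60]
  25 → USB stick 6  [load 55/60]
  15 → USB stick 7 (new)  [load 15/60]
  45 → USB stick 7  [load 60/60]
7 USB sticks opened.

7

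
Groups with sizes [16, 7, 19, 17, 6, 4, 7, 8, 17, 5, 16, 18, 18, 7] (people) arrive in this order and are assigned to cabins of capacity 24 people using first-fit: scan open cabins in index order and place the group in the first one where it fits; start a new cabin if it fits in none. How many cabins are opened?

8

  16 → cabin 1 (new)  [load 16/24]
  7 → cabin 1  [load 23/24]
  19 → cabin 2 (new)  [load 19/24]
  17 → cabin 3 (new)  [load 17/24]
  6 → cabin 3  [load 23/24]
  4 → cabin 2  [load 23/24]
  7 → cabin 4 (new)  [load 7/24]
  8 → cabin 4  [load 15/24]
  17 → cabin 5 (new)  [load 17/24]
  5 → cabin 4  [load 20/24]
  16 → cabin 6 (new)  [load 16/24]
  18 → cabin 7 (new)  [load 18/24]
  18 → cabin 8 (new)  [load 18/24]
  7 → cabin 5  [load 24/24]
8 cabins opened.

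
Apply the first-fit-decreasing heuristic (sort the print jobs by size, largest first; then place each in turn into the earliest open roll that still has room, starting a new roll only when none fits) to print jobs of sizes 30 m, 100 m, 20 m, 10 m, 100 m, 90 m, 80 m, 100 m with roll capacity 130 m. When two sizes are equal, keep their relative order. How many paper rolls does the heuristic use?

Sorted descending: 100, 100, 100, 90, 80, 30, 20, 10.
  100 → roll 1 (new)  [load 100/130]
  100 → roll 2 (new)  [load 100/130]
  100 → roll 3 (new)  [load 100/130]
  90 → roll 4 (new)  [load 90/130]
  80 → roll 5 (new)  [load 80/130]
  30 → roll 1  [load 130/130]
  20 → roll 2  [load 120/130]
  10 → roll 2  [load 130/130]
5 paper rolls opened.

5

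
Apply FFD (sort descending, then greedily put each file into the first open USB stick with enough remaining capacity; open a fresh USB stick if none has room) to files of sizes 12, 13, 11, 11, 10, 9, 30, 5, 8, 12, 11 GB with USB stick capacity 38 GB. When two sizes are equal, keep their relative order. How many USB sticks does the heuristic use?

4

Sorted descending: 30, 13, 12, 12, 11, 11, 11, 10, 9, 8, 5.
  30 → USB stick 1 (new)  [load 30/38]
  13 → USB stick 2 (new)  [load 13/38]
  12 → USB stick 2  [load 25/38]
  12 → USB stick 2  [load 37/38]
  11 → USB stick 3 (new)  [load 11/38]
  11 → USB stick 3  [load 22/38]
  11 → USB stick 3  [load 33/38]
  10 → USB stick 4 (new)  [load 10/38]
  9 → USB stick 4  [load 19/38]
  8 → USB stick 1  [load 38/38]
  5 → USB stick 3  [load 38/38]
4 USB sticks opened.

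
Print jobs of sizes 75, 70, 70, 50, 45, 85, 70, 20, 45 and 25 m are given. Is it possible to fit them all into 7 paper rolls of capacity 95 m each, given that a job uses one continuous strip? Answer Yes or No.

Yes

A valid assignment using 7 paper rolls:
  roll 1: 85 = 85
  roll 2: 75 + 20 = 95
  roll 3: 70 + 25 = 95
  roll 4: 70 = 70
  roll 5: 70 = 70
  roll 6: 50 + 45 = 95
  roll 7: 45 = 45
Every load is within 95 m, so 7 paper rolls suffice.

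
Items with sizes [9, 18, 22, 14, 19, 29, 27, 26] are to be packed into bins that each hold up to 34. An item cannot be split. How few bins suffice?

6

Total = 29 + 27 + 26 + 22 + 19 + 18 + 14 + 9 = 164.
Lower bound: ⌈164/34⌉ = 5 bins.
Also, 6 items each exceed 17, and no two of those can share a bin, so at least 6 bins are needed.
A packing using 6 bins:
  bin 1: 29 = 29
  bin 2: 27 = 27
  bin 3: 26 = 26
  bin 4: 22 + 9 = 31
  bin 5: 19 + 14 = 33
  bin 6: 18 = 18
This matches the lower bound, so 6 is optimal.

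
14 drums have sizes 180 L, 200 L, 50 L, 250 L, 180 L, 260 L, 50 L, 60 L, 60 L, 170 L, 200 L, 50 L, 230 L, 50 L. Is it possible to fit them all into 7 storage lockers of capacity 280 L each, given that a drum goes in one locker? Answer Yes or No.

Total = 1990 L; ⌈1990/280⌉ = 8.
At least 8 storage lockers are required, but only 7 are allowed.

No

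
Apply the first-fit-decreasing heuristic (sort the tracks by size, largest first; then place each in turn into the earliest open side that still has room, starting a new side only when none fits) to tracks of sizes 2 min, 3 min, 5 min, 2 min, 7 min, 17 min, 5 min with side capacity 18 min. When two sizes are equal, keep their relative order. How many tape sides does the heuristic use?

3

Sorted descending: 17, 7, 5, 5, 3, 2, 2.
  17 → side 1 (new)  [load 17/18]
  7 → side 2 (new)  [load 7/18]
  5 → side 2  [load 12/18]
  5 → side 2  [load 17/18]
  3 → side 3 (new)  [load 3/18]
  2 → side 3  [load 5/18]
  2 → side 3  [load 7/18]
3 tape sides opened.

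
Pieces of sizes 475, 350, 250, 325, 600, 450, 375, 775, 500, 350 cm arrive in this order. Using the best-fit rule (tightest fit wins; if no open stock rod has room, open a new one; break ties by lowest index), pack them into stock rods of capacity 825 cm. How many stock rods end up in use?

7

  475 → stock rod 1 (new)  [load 475/825]
  350 → stock rod 1  [load 825/825]
  250 → stock rod 2 (new)  [load 250/825]
  325 → stock rod 2  [load 575/825]
  600 → stock rod 3 (new)  [load 600/825]
  450 → stock rod 4 (new)  [load 450/825]
  375 → stock rod 4  [load 825/825]
  775 → stock rod 5 (new)  [load 775/825]
  500 → stock rod 6 (new)  [load 500/825]
  350 → stock rod 7 (new)  [load 350/825]
7 stock rods opened.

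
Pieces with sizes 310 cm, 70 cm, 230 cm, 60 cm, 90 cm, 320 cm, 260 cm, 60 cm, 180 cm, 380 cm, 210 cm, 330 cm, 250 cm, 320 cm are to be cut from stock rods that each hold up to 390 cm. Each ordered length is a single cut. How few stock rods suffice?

Total = 380 + 330 + 320 + 320 + 310 + 260 + 250 + 230 + 210 + 180 + 90 + 70 + 60 + 60 = 3070 cm.
Lower bound: ⌈3070/390⌉ = 8 stock rods.
Also, 9 pieces each exceed 195 cm, and no two of those can share a stock rod, so at least 9 stock rods are needed.
A packing using 9 stock rods:
  stock rod 1: 380 = 380
  stock rod 2: 330 + 60 = 390
  stock rod 3: 320 + 70 = 390
  stock rod 4: 320 + 60 = 380
  stock rod 5: 310 = 310
  stock rod 6: 260 + 90 = 350
  stock rod 7: 250 = 250
  stock rod 8: 230 = 230
  stock rod 9: 210 + 180 = 390
This matches the lower bound, so 9 is optimal.

9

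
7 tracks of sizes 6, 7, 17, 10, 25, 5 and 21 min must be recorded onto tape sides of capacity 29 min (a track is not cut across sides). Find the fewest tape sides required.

Total = 25 + 21 + 17 + 10 + 7 + 6 + 5 = 91 min.
Lower bound: ⌈91/29⌉ = 4 tape sides.
A packing using 4 tape sides:
  side 1: 25 = 25
  side 2: 21 + 7 = 28
  side 3: 17 + 10 = 27
  side 4: 6 + 5 = 11
This matches the lower bound, so 4 is optimal.

4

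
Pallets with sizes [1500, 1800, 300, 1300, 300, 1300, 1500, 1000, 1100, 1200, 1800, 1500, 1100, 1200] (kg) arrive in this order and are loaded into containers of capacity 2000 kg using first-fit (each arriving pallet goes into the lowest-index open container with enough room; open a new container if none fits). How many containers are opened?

12

  1500 → container 1 (new)  [load 1500/2000]
  1800 → container 2 (new)  [load 1800/2000]
  300 → container 1  [load 1800/2000]
  1300 → container 3 (new)  [load 1300/2000]
  300 → container 3  [load 1600/2000]
  1300 → container 4 (new)  [load 1300/2000]
  1500 → container 5 (new)  [load 1500/2000]
  1000 → container 6 (new)  [load 1000/2000]
  1100 → container 7 (new)  [load 1100/2000]
  1200 → container 8 (new)  [load 1200/2000]
  1800 → container 9 (new)  [load 1800/2000]
  1500 → container 10 (new)  [load 1500/2000]
  1100 → container 11 (new)  [load 1100/2000]
  1200 → container 12 (new)  [load 1200/2000]
12 containers opened.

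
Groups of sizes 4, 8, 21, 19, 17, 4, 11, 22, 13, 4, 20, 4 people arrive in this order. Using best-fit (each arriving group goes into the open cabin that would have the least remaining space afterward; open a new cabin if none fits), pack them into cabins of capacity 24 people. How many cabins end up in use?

  4 → cabin 1 (new)  [load 4/24]
  8 → cabin 1  [load 12/24]
  21 → cabin 2 (new)  [load 21/24]
  19 → cabin 3 (new)  [load 19/24]
  17 → cabin 4 (new)  [load 17/24]
  4 → cabin 3  [load 23/24]
  11 → cabin 1  [load 23/24]
  22 → cabin 5 (new)  [load 22/24]
  13 → cabin 6 (new)  [load 13/24]
  4 → cabin 4  [load 21/24]
  20 → cabin 7 (new)  [load 20/24]
  4 → cabin 7  [load 24/24]
7 cabins opened.

7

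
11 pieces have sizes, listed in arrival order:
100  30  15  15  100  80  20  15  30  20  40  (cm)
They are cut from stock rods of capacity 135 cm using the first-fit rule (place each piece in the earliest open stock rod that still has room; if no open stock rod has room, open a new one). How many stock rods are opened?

4

  100 → stock rod 1 (new)  [load 100/135]
  30 → stock rod 1  [load 130/135]
  15 → stock rod 2 (new)  [load 15/135]
  15 → stock rod 2  [load 30/135]
  100 → stock rod 2  [load 130/135]
  80 → stock rod 3 (new)  [load 80/135]
  20 → stock rod 3  [load 100/135]
  15 → stock rod 3  [load 115/135]
  30 → stock rod 4 (new)  [load 30/135]
  20 → stock rod 3  [load 135/135]
  40 → stock rod 4  [load 70/135]
4 stock rods opened.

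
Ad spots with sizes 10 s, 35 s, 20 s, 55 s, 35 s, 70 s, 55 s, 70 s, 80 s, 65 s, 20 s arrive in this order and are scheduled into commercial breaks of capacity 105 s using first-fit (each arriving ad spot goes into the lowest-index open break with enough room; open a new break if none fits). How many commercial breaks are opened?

  10 → break 1 (new)  [load 10/105]
  35 → break 1  [load 45/105]
  20 → break 1  [load 65/105]
  55 → break 2 (new)  [load 55/105]
  35 → break 1  [load 100/105]
  70 → break 3 (new)  [load 70/105]
  55 → break 4 (new)  [load 55/105]
  70 → break 5 (new)  [load 70/105]
  80 → break 6 (new)  [load 80/105]
  65 → break 7 (new)  [load 65/105]
  20 → break 2  [load 75/105]
7 commercial breaks opened.

7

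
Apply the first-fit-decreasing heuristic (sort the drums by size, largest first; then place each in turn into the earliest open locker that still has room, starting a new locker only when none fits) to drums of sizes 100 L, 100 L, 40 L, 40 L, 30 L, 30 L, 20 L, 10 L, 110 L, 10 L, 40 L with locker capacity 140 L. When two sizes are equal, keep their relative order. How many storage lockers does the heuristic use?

4

Sorted descending: 110, 100, 100, 40, 40, 40, 30, 30, 20, 10, 10.
  110 → locker 1 (new)  [load 110/140]
  100 → locker 2 (new)  [load 100/140]
  100 → locker 3 (new)  [load 100/140]
  40 → locker 2  [load 140/140]
  40 → locker 3  [load 140/140]
  40 → locker 4 (new)  [load 40/140]
  30 → locker 1  [load 140/140]
  30 → locker 4  [load 70/140]
  20 → locker 4  [load 90/140]
  10 → locker 4  [load 100/140]
  10 → locker 4  [load 110/140]
4 storage lockers opened.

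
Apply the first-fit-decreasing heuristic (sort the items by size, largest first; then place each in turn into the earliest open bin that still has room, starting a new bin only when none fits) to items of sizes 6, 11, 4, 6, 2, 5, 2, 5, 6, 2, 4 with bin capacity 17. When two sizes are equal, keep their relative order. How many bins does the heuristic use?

Sorted descending: 11, 6, 6, 6, 5, 5, 4, 4, 2, 2, 2.
  11 → bin 1 (new)  [load 11/17]
  6 → bin 1  [load 17/17]
  6 → bin 2 (new)  [load 6/17]
  6 → bin 2  [load 12/17]
  5 → bin 2  [load 17/17]
  5 → bin 3 (new)  [load 5/17]
  4 → bin 3  [load 9/17]
  4 → bin 3  [load 13/17]
  2 → bin 3  [load 15/17]
  2 → bin 3  [load 17/17]
  2 → bin 4 (new)  [load 2/17]
4 bins opened.

4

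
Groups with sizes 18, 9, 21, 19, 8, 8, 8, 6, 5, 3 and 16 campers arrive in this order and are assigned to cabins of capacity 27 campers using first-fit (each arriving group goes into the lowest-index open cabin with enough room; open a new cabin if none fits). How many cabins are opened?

5

  18 → cabin 1 (new)  [load 18/27]
  9 → cabin 1  [load 27/27]
  21 → cabin 2 (new)  [load 21/27]
  19 → cabin 3 (new)  [load 19/27]
  8 → cabin 3  [load 27/27]
  8 → cabin 4 (new)  [load 8/27]
  8 → cabin 4  [load 16/27]
  6 → cabin 2  [load 27/27]
  5 → cabin 4  [load 21/27]
  3 → cabin 4  [load 24/27]
  16 → cabin 5 (new)  [load 16/27]
5 cabins opened.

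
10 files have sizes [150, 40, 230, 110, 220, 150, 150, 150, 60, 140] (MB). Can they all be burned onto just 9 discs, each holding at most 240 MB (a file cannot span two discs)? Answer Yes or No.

A valid assignment using 8 discs:
  disc 1: 230 = 230
  disc 2: 220 = 220
  disc 3: 150 + 60 = 210
  disc 4: 150 + 40 = 190
  disc 5: 150 = 150
  disc 6: 150 = 150
  disc 7: 140 = 140
  disc 8: 110 = 110
That uses only 8 ≤ 9, so 9 discs are enough.

Yes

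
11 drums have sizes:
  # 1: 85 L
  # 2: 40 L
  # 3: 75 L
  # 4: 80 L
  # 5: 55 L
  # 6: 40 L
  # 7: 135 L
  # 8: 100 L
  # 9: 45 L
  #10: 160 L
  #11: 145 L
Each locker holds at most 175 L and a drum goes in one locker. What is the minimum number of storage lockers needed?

6

Total = 160 + 145 + 135 + 100 + 85 + 80 + 75 + 55 + 45 + 40 + 40 = 960 L.
Lower bound: ⌈960/175⌉ = 6 storage lockers.
A packing using 6 storage lockers:
  locker 1: 160 = 160
  locker 2: 145 = 145
  locker 3: 135 + 40 = 175
  locker 4: 100 + 75 = 175
  locker 5: 85 + 80 = 165
  locker 6: 55 + 45 + 40 = 140
This matches the lower bound, so 6 is optimal.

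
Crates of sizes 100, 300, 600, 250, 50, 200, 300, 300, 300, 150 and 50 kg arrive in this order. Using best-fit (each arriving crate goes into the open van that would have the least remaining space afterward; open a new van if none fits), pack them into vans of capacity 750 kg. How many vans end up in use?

4

  100 → van 1 (new)  [load 100/750]
  300 → van 1  [load 400/750]
  600 → van 2 (new)  [load 600/750]
  250 → van 1  [load 650/750]
  50 → van 1  [load 700/750]
  200 → van 3 (new)  [load 200/750]
  300 → van 3  [load 500/750]
  300 → van 4 (new)  [load 300/750]
  300 → van 4  [load 600/750]
  150 → van 2  [load 750/750]
  50 → van 1  [load 750/750]
4 vans opened.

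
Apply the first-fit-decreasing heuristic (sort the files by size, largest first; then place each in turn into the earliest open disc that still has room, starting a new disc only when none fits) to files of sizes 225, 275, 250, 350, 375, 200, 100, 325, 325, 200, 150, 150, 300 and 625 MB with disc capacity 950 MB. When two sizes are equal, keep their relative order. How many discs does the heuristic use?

5

Sorted descending: 625, 375, 350, 325, 325, 300, 275, 250, 225, 200, 200, 150, 150, 100.
  625 → disc 1 (new)  [load 625/950]
  375 → disc 2 (new)  [load 375/950]
  350 → disc 2  [load 725/950]
  325 → disc 1  [load 950/950]
  325 → disc 3 (new)  [load 325/950]
  300 → disc 3  [load 625/950]
  275 → disc 3  [load 900/950]
  250 → disc 4 (new)  [load 250/950]
  225 → disc 2  [load 950/950]
  200 → disc 4  [load 450/950]
  200 → disc 4  [load 650/950]
  150 → disc 4  [load 800/950]
  150 → disc 4  [load 950/950]
  100 → disc 5 (new)  [load 100/950]
5 discs opened.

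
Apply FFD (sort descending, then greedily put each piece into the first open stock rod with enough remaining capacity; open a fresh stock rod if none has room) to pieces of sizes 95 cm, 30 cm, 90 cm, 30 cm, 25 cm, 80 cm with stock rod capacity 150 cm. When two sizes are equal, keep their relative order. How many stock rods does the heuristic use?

3

Sorted descending: 95, 90, 80, 30, 30, 25.
  95 → stock rod 1 (new)  [load 95/150]
  90 → stock rod 2 (new)  [load 90/150]
  80 → stock rod 3 (new)  [load 80/150]
  30 → stock rod 1  [load 125/150]
  30 → stock rod 2  [load 120/150]
  25 → stock rod 1  [load 150/150]
3 stock rods opened.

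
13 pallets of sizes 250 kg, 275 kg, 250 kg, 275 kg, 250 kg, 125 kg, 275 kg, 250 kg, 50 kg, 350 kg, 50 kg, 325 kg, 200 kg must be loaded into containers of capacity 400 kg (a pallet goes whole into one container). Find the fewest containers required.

10

Total = 350 + 325 + 275 + 275 + 275 + 250 + 250 + 250 + 250 + 200 + 125 + 50 + 50 = 2925 kg.
Lower bound: ⌈2925/400⌉ = 8 containers.
Also, 9 pallets each exceed 200 kg, and no two of those can share a container, so at least 9 containers are needed.
A packing using 10 containers:
  container 1: 350 + 50 = 400
  container 2: 325 + 50 = 375
  container 3: 275 + 125 = 400
  container 4: 275 = 275
  container 5: 275 = 275
  container 6: 250 = 250
  container 7: 250 = 250
  container 8: 250 = 250
  container 9: 250 = 250
  container 10: 200 = 200
No arrangement into 9 containers stays within capacity, so 10 is optimal.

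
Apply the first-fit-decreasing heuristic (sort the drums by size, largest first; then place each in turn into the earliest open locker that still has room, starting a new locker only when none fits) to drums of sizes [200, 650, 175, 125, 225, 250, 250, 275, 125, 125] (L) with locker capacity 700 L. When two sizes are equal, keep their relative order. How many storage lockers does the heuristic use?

4

Sorted descending: 650, 275, 250, 250, 225, 200, 175, 125, 125, 125.
  650 → locker 1 (new)  [load 650/700]
  275 → locker 2 (new)  [load 275/700]
  250 → locker 2  [load 525/700]
  250 → locker 3 (new)  [load 250/700]
  225 → locker 3  [load 475/700]
  200 → locker 3  [load 675/700]
  175 → locker 2  [load 700/700]
  125 → locker 4 (new)  [load 125/700]
  125 → locker 4  [load 250/700]
  125 → locker 4  [load 375/700]
4 storage lockers opened.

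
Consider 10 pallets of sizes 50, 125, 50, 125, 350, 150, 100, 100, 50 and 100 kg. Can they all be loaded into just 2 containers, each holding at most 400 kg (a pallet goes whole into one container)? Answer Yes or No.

No

Total = 1200 kg; ⌈1200/400⌉ = 3.
At least 3 containers are required, but only 2 are allowed.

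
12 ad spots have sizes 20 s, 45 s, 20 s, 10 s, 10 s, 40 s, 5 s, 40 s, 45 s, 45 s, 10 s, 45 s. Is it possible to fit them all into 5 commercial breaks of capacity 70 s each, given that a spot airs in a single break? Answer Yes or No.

No

Total = 335 s; ⌈335/70⌉ = 5.
6 ad spots each exceed half the capacity and cannot share a break, forcing at least 6 commercial breaks.
At least 6 commercial breaks are required, but only 5 are allowed.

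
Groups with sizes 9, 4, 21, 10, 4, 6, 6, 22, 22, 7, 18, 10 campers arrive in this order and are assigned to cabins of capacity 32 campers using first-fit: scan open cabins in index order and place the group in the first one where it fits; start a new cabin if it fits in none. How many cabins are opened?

5

  9 → cabin 1 (new)  [load 9/32]
  4 → cabin 1  [load 13/32]
  21 → cabin 2 (new)  [load 21/32]
  10 → cabin 1  [load 23/32]
  4 → cabin 1  [load 27/32]
  6 → cabin 2  [load 27/32]
  6 → cabin 3 (new)  [load 6/32]
  22 → cabin 3  [load 28/32]
  22 → cabin 4 (new)  [load 22/32]
  7 → cabin 4  [load 29/32]
  18 → cabin 5 (new)  [load 18/32]
  10 → cabin 5  [load 28/32]
5 cabins opened.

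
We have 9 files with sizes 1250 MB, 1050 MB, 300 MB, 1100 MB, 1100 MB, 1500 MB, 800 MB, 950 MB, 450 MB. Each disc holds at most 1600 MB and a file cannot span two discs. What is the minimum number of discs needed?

7

Total = 1500 + 1250 + 1100 + 1100 + 1050 + 950 + 800 + 450 + 300 = 8500 MB.
Lower bound: ⌈8500/1600⌉ = 6 discs.
A packing using 7 discs:
  disc 1: 1500 = 1500
  disc 2: 1250 + 300 = 1550
  disc 3: 1100 + 450 = 1550
  disc 4: 1100 = 1100
  disc 5: 1050 = 1050
  disc 6: 950 = 950
  disc 7: 800 = 800
No arrangement into 6 discs stays within capacity, so 7 is optimal.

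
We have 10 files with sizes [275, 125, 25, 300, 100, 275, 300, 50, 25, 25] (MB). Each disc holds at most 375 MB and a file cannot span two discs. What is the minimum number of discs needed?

5

Total = 300 + 300 + 275 + 275 + 125 + 100 + 50 + 25 + 25 + 25 = 1500 MB.
Lower bound: ⌈1500/375⌉ = 4 discs.
A packing using 5 discs:
  disc 1: 300 + 50 + 25 = 375
  disc 2: 300 + 25 + 25 = 350
  disc 3: 275 + 100 = 375
  disc 4: 275 = 275
  disc 5: 125 = 125
No arrangement into 4 discs stays within capacity, so 5 is optimal.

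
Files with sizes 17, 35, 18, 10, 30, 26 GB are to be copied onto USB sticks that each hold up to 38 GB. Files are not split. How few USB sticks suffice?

4

Total = 35 + 30 + 26 + 18 + 17 + 10 = 136 GB.
Lower bound: ⌈136/38⌉ = 4 USB sticks.
A packing using 4 USB sticks:
  USB stick 1: 35 = 35
  USB stick 2: 30 = 30
  USB stick 3: 26 + 10 = 36
  USB stick 4: 18 + 17 = 35
This matches the lower bound, so 4 is optimal.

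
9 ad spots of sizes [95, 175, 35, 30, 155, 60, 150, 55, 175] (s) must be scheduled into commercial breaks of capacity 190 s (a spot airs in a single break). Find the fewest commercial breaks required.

6

Total = 175 + 175 + 155 + 150 + 95 + 60 + 55 + 35 + 30 = 930 s.
Lower bound: ⌈930/190⌉ = 5 commercial breaks.
A packing using 6 commercial breaks:
  break 1: 175 = 175
  break 2: 175 = 175
  break 3: 155 + 35 = 190
  break 4: 150 + 30 = 180
  break 5: 95 + 60 = 155
  break 6: 55 = 55
No arrangement into 5 commercial breaks stays within capacity, so 6 is optimal.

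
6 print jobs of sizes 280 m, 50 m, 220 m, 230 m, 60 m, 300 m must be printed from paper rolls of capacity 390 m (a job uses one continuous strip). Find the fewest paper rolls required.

4

Total = 300 + 280 + 230 + 220 + 60 + 50 = 1140 m.
Lower bound: ⌈1140/390⌉ = 3 paper rolls.
Also, 4 print jobs each exceed 195 m, and no two of those can share a roll, so at least 4 paper rolls are needed.
A packing using 4 paper rolls:
  roll 1: 300 + 60 = 360
  roll 2: 280 + 50 = 330
  roll 3: 230 = 230
  roll 4: 220 = 220
This matches the lower bound, so 4 is optimal.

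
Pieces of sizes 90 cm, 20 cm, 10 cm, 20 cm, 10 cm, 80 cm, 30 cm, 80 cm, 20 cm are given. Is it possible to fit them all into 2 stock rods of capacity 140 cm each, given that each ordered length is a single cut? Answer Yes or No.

Total = 360 cm; ⌈360/140⌉ = 3.
At least 3 stock rods are required, but only 2 are allowed.

No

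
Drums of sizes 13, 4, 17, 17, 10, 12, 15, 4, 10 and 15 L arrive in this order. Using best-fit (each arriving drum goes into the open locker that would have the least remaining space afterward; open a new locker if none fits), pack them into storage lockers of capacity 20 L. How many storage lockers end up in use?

7

  13 → locker 1 (new)  [load 13/20]
  4 → locker 1  [load 17/20]
  17 → locker 2 (new)  [load 17/20]
  17 → locker 3 (new)  [load 17/20]
  10 → locker 4 (new)  [load 10/20]
  12 → locker 5 (new)  [load 12/20]
  15 → locker 6 (new)  [load 15/20]
  4 → locker 6  [load 19/20]
  10 → locker 4  [load 20/20]
  15 → locker 7 (new)  [load 15/20]
7 storage lockers opened.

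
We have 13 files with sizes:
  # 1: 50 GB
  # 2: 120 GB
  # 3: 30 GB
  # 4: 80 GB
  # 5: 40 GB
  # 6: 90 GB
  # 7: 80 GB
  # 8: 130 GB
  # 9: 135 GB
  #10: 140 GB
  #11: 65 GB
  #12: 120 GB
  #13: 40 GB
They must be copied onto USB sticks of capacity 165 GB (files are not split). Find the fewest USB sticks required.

8

Total = 140 + 135 + 130 + 120 + 120 + 90 + 80 + 80 + 65 + 50 + 40 + 40 + 30 = 1120 GB.
Lower bound: ⌈1120/165⌉ = 7 USB sticks.
A packing using 8 USB sticks:
  USB stick 1: 140 = 140
  USB stick 2: 135 + 30 = 165
  USB stick 3: 130 = 130
  USB stick 4: 120 + 40 = 160
  USB stick 5: 120 + 40 = 160
  USB stick 6: 90 + 65 = 155
  USB stick 7: 80 + 80 = 160
  USB stick 8: 50 = 50
No arrangement into 7 USB sticks stays within capacity, so 8 is optimal.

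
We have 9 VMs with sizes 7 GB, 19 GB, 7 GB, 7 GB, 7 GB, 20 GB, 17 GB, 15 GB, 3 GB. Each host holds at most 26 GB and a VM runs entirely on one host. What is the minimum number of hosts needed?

5

Total = 20 + 19 + 17 + 15 + 7 + 7 + 7 + 7 + 3 = 102 GB.
Lower bound: ⌈102/26⌉ = 4 hosts.
A packing using 5 hosts:
  host 1: 20 + 3 = 23
  host 2: 19 + 7 = 26
  host 3: 17 + 7 = 24
  host 4: 15 + 7 = 22
  host 5: 7 = 7
No arrangement into 4 hosts stays within capacity, so 5 is optimal.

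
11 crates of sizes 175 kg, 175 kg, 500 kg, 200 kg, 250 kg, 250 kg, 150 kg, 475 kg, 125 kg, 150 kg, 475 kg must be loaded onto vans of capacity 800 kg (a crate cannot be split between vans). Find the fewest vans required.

4

Total = 500 + 475 + 475 + 250 + 250 + 200 + 175 + 175 + 150 + 150 + 125 = 2925 kg.
Lower bound: ⌈2925/800⌉ = 4 vans.
A packing using 4 vans:
  van 1: 500 + 250 = 750
  van 2: 475 + 250 = 725
  van 3: 475 + 200 + 125 = 800
  van 4: 175 + 175 + 150 + 150 = 650
This matches the lower bound, so 4 is optimal.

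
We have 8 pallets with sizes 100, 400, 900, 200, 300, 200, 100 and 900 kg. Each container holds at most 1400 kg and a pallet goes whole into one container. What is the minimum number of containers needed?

3

Total = 900 + 900 + 400 + 300 + 200 + 200 + 100 + 100 = 3100 kg.
Lower bound: ⌈3100/1400⌉ = 3 containers.
A packing using 3 containers:
  container 1: 900 + 400 + 100 = 1400
  container 2: 900 + 300 + 200 = 1400
  container 3: 200 + 100 = 300
This matches the lower bound, so 3 is optimal.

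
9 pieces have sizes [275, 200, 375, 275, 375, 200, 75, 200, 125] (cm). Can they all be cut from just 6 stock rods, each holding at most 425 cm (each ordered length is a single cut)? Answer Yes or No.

Yes

A valid assignment using 6 stock rods:
  stock rod 1: 375 = 375
  stock rod 2: 375 = 375
  stock rod 3: 275 + 125 = 400
  stock rod 4: 275 + 75 = 350
  stock rod 5: 200 + 200 = 400
  stock rod 6: 200 = 200
Every load is within 425 cm, so 6 stock rods suffice.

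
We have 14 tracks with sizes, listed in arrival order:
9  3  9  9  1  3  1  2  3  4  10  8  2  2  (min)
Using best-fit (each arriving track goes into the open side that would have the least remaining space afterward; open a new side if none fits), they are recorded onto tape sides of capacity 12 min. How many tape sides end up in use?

  9 → side 1 (new)  [load 9/12]
  3 → side 1  [load 12/12]
  9 → side 2 (new)  [load 9/12]
  9 → side 3 (new)  [load 9/12]
  1 → side 2  [load 10/12]
  3 → side 3  [load 12/12]
  1 → side 2  [load 11/12]
  2 → side 4 (new)  [load 2/12]
  3 → side 4  [load 5/12]
  4 → side 4  [load 9/12]
  10 → side 5 (new)  [load 10/12]
  8 → side 6 (new)  [load 8/12]
  2 → side 5  [load 12/12]
  2 → side 4  [load 11/12]
6 tape sides opened.

6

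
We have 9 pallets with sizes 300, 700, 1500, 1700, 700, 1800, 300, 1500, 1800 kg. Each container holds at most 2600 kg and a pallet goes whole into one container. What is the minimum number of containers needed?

Total = 1800 + 1800 + 1700 + 1500 + 1500 + 700 + 700 + 300 + 300 = 10300 kg.
Lower bound: ⌈10300/2600⌉ = 4 containers.
Also, 5 pallets each exceed 1300 kg, and no two of those can share a container, so at least 5 containers are needed.
A packing using 5 containers:
  container 1: 1800 + 700 = 2500
  container 2: 1800 + 700 = 2500
  container 3: 1700 + 300 + 300 = 2300
  container 4: 1500 = 1500
  container 5: 1500 = 1500
This matches the lower bound, so 5 is optimal.

5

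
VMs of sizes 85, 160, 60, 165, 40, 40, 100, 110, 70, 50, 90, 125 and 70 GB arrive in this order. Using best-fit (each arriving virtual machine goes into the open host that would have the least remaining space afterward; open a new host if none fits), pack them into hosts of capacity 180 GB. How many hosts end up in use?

  85 → host 1 (new)  [load 85/180]
  160 → host 2 (new)  [load 160/180]
  60 → host 1  [load 145/180]
  165 → host 3 (new)  [load 165/180]
  40 → host 4 (new)  [load 40/180]
  40 → host 4  [load 80/180]
  100 → host 4  [load 180/180]
  110 → host 5 (new)  [load 110/180]
  70 → host 5  [load 180/180]
  50 → host 6 (new)  [load 50/180]
  90 → host 6  [load 140/180]
  125 → host 7 (new)  [load 125/180]
  70 → host 8 (new)  [load 70/180]
8 hosts opened.

8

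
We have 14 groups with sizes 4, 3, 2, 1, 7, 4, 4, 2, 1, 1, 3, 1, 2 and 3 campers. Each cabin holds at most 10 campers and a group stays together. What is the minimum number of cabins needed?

Total = 7 + 4 + 4 + 4 + 3 + 3 + 3 + 2 + 2 + 2 + 1 + 1 + 1 + 1 = 38 campers.
Lower bound: ⌈38/10⌉ = 4 cabins.
A packing using 4 cabins:
  cabin 1: 7 + 3 = 10
  cabin 2: 4 + 4 + 2 = 10
  cabin 3: 4 + 3 + 3 = 10
  cabin 4: 2 + 2 + 1 + 1 + 1 + 1 = 8
This matches the lower bound, so 4 is optimal.

4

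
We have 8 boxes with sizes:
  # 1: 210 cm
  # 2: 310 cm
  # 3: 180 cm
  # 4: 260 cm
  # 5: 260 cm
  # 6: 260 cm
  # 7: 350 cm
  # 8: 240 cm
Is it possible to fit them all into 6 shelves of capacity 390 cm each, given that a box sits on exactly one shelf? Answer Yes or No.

Total = 2070 cm; ⌈2070/390⌉ = 6.
7 boxes each exceed half the capacity and cannot share a shelf, forcing at least 7 shelves.
At least 7 shelves are required, but only 6 are allowed.

No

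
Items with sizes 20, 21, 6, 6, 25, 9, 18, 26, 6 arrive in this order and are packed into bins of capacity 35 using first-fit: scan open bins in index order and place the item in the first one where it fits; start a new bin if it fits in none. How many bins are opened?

  20 → bin 1 (new)  [load 20/35]
  21 → bin 2 (new)  [load 21/35]
  6 → bin 1  [load 26/35]
  6 → bin 1  [load 32/35]
  25 → bin 3 (new)  [load 25/35]
  9 → bin 2  [load 30/35]
  18 → bin 4 (new)  [load 18/35]
  26 → bin 5 (new)  [load 26/35]
  6 → bin 3  [load 31/35]
5 bins opened.

5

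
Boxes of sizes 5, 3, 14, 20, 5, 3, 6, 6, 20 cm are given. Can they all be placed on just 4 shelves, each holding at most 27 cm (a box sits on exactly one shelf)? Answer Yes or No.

A valid assignment using 4 shelves:
  shelf 1: 20 + 6 = 26
  shelf 2: 20 + 6 = 26
  shelf 3: 14 + 5 + 5 + 3 = 27
  shelf 4: 3 = 3
Every load is within 27 cm, so 4 shelves suffice.

Yes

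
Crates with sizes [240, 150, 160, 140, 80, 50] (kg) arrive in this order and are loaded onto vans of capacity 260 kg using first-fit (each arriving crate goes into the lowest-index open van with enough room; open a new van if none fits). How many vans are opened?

  240 → van 1 (new)  [load 240/260]
  150 → van 2 (new)  [load 150/260]
  160 → van 3 (new)  [load 160/260]
  140 → van 4 (new)  [load 140/260]
  80 → van 2  [load 230/260]
  50 → van 3  [load 210/260]
4 vans opened.

4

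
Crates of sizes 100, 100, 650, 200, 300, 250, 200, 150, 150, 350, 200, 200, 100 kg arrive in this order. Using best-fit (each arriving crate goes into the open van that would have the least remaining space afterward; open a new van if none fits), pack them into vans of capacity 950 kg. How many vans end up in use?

4

  100 → van 1 (new)  [load 100/950]
  100 → van 1  [load 200/950]
  650 → van 1  [load 850/950]
  200 → van 2 (new)  [load 200/950]
  300 → van 2  [load 500/950]
  250 → van 2  [load 750/950]
  200 → van 2  [load 950/950]
  150 → van 3 (new)  [load 150/950]
  150 → van 3  [load 300/950]
  350 → van 3  [load 650/950]
  200 → van 3  [load 850/950]
  200 → van 4 (new)  [load 200/950]
  100 → van 1  [load 950/950]
4 vans opened.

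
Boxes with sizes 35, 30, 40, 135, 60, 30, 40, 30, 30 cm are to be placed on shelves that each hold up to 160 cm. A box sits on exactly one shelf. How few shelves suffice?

3

Total = 135 + 60 + 40 + 40 + 35 + 30 + 30 + 30 + 30 = 430 cm.
Lower bound: ⌈430/160⌉ = 3 shelves.
A packing using 3 shelves:
  shelf 1: 135 = 135
  shelf 2: 60 + 40 + 40 = 140
  shelf 3: 35 + 30 + 30 + 30 + 30 = 155
This matches the lower bound, so 3 is optimal.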